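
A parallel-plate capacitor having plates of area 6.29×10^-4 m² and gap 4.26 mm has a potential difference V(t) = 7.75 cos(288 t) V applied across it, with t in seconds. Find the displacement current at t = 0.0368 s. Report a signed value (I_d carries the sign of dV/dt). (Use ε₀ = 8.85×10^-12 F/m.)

C = ε₀A/d = (8.85×10^-12)(6.29×10^-4)/(4.26×10^-3) = 1.307×10^-12 F. dV/dt = V₀ω·−sin(ωt); at ωt = 10.5984 rad this factor is 0.9222.
I_d = C dV/dt = (1.307×10^-12)(7.75)(288)(0.9222) = 2.69×10^-9 A.

2.69×10^-9 A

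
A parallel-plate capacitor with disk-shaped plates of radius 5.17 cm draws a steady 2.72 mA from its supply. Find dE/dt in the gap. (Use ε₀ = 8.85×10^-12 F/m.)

3.66×10^10 V/(m·s)

The displacement current between the plates equals the conduction current, I_d = 2.72 mA.
Then dE/dt = I_d/(ε₀A) = 3.66×10^10 V/(m·s).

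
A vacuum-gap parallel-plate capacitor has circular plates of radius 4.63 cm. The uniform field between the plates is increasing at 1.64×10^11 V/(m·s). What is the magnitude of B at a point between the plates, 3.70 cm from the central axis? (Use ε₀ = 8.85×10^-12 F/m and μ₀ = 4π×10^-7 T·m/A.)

3.37×10^-8 T

Total displacement current: I_d = ε₀(πR²)(dE/dt) = (8.85×10^-12)(6.735×10^-3)(1.64×10^11) = 9.775×10^-3 A.
For r < R the Ampère–Maxwell law gives B(2πr) = μ₀ I_d (r²/R²), so B = μ₀ I_d r/(2πR²) = (4π×10^-7)(9.775×10^-3)(0.0370)/(2π·0.0463²) = 3.37×10^-8 T.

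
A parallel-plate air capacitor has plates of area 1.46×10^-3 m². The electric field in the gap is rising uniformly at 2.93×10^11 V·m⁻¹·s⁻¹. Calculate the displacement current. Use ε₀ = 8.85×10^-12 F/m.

With a uniform field, Φ_E = EA, so I_d = ε₀ A dE/dt = 3.79×10^-3 A.

3.79×10^-3 A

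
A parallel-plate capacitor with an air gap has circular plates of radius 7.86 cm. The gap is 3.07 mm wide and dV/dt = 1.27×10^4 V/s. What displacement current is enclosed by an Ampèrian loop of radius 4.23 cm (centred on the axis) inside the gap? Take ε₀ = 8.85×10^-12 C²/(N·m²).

2.06×10^-7 A

I_d = C dV/dt with C = ε₀πR²/d = 5.595×10^-11 F, so I_d = (5.595×10^-11)(1.27×10^4) = 7.106×10^-7 A.
The field is uniform, so I_d,enc = I_d (r/R)² = (7.106×10^-7)(4.23/7.86)² = 2.06×10^-7 A.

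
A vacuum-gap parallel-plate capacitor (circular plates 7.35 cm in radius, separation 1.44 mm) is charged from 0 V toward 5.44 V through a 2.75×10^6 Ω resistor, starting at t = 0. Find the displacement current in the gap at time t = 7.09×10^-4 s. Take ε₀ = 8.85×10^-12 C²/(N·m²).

With C = ε₀A/d = (8.85×10^-12)(0.01697)/(1.44×10^-3) = 1.043×10^-10 F, the time constant is τ = RC = 2.868×10^-4 s, so t/τ = 2.472 and e^(−t/τ) = 0.08442.
I_d = I_cond = (V₀/R) e^(−t/τ) = (1.978×10^-6)(0.08442) = 1.67×10^-7 A.

1.67×10^-7 A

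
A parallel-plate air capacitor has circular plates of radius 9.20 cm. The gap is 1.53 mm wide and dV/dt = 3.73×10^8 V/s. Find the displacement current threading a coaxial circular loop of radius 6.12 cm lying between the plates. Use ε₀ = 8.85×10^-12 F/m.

I_d = C dV/dt with C = ε₀πR²/d = 1.538×10^-10 F, so I_d = (1.538×10^-10)(3.73×10^8) = 0.05737 A.
Through an area πr² the displacement current is I_d·(πr²/πR²) = I_d (r/R)² = 0.0254 A.

0.0254 A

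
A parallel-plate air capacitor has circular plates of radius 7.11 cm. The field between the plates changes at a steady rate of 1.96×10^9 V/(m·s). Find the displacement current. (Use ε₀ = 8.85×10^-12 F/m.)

2.75×10^-4 A

I_d = ε₀ A (dE/dt) = (8.85×10^-12)(0.01588 m²)(1.96×10^9) = 2.75×10^-4 A.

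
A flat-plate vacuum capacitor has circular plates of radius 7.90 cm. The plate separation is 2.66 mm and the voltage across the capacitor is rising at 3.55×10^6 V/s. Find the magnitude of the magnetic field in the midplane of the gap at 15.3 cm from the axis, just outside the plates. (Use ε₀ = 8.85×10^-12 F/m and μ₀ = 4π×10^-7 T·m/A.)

3.03×10^-10 T

dE/dt = (dV/dt)/d = 1.335×10^9 V/(m·s); I_d = ε₀(πR²)(dE/dt) = (8.85×10^-12)(0.01961)(1.335×10^9) = 2.317×10^-4 A.
Outside the plates the loop encloses all of I_d, so B·2πr = μ₀ I_d and B = 3.03×10^-10 T.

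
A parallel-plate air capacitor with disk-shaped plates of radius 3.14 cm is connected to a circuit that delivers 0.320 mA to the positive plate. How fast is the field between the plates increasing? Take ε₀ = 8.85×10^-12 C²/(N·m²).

1.17×10^10 V/(m·s)

The displacement current between the plates equals the conduction current, I_d = 0.320 mA.
Since I_d = ε₀ A dE/dt, dE/dt = I_d/(ε₀A) = (3.20×10^-4)/((8.85×10^-12)(3.097×10^-3)) = 1.17×10^10 V/(m·s).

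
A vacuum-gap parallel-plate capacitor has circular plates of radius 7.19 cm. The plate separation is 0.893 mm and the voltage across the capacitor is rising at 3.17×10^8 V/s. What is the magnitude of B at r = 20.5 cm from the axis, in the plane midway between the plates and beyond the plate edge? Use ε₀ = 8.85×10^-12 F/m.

4.98×10^-8 T

dE/dt = (dV/dt)/d = 3.550×10^11 V/(m·s); I_d = ε₀(πR²)(dE/dt) = (8.85×10^-12)(0.01624)(3.550×10^11) = 0.05102 A.
With r > R the enclosed displacement current is the full I_d; B = μ₀ I_d / (2πr) = 4.98×10^-8 T.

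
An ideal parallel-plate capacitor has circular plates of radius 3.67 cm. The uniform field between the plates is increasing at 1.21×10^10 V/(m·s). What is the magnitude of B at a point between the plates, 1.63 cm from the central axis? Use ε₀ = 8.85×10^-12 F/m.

I_d = ε₀ dΦ_E/dt = ε₀ πR² (dE/dt) = (8.85×10^-12)(4.231×10^-3)(1.21×10^10) = 4.531×10^-4 A through the full plate area.
∮B·dl = μ₀ I_d,enc with I_d,enc = I_d r²/R² = 8.938×10^-5 A; so B = μ₀ I_d,enc/(2πr) = 1.10×10^-9 T.

1.10×10^-9 T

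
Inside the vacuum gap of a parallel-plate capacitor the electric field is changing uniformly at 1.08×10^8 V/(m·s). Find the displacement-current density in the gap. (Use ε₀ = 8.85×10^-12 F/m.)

J_d = ε₀ ∂E/∂t, so J_d = 9.56×10^-4 A/m².

9.56×10^-4 A/m²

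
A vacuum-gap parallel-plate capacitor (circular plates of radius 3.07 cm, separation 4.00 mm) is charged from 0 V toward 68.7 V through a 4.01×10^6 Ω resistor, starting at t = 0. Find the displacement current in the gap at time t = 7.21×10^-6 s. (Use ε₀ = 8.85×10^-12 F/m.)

C = ε₀A/d = (8.85×10^-12)(2.961×10^-3)/(4.00×10^-3) = 6.551×10^-12 F, so τ = RC = 2.627×10^-5 s.
The conduction current is I(t) = (V₀/R) e^(−t/τ), and the displacement current between the plates equals it.
t/τ = 0.2745; I_d = (68.7/4.01×10^6) · e^(−0.2745) = (1.713×10^-5)(0.7600) = 1.30×10^-5 A.

1.30×10^-5 A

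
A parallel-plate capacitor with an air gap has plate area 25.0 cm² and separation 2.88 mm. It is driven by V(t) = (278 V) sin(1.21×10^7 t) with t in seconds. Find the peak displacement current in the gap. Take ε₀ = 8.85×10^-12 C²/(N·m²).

0.0258 A

(dE/dt)_max = V₀ω/d = 1.168×10^12 V/(m·s); ω = 1.21×10^7 rad/s.
I_d,max = ε₀ A (dE/dt)_max = (8.85×10^-12)(2.50×10^-3)(1.168×10^12) = 0.0258 A.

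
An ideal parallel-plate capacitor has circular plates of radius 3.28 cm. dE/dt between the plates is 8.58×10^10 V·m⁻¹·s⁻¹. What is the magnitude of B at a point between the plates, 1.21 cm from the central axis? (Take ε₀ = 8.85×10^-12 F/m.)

Through the whole plate area (πR² = 3.380×10^-3 m²), I_d = ε₀ πR² dE/dt = 2.567×10^-3 A.
∮B·dl = μ₀ I_d,enc with I_d,enc = I_d r²/R² = 3.493×10^-4 A; so B = μ₀ I_d,enc/(2πr) = 5.77×10^-9 T.

5.77×10^-9 T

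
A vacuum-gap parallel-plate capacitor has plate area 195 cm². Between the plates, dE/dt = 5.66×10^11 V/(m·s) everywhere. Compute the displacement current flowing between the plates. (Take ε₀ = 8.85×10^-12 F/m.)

The displacement current is ε₀ times dΦ_E/dt = ε₀ A dE/dt = (8.85×10^-12)(0.0195)(5.66×10^11) = 0.0977 A.

0.0977 A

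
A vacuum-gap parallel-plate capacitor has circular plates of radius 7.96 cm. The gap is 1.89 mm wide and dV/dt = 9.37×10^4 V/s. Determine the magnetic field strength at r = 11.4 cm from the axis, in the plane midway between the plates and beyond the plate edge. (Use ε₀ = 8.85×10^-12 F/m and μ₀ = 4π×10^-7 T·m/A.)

1.53×10^-11 T

I_d = C dV/dt with C = ε₀πR²/d = 9.323×10^-11 F, so I_d = (9.323×10^-11)(9.37×10^4) = 8.736×10^-6 A.
Outside the plates the loop encloses all of I_d, so B·2πr = μ₀ I_d and B = 1.53×10^-11 T.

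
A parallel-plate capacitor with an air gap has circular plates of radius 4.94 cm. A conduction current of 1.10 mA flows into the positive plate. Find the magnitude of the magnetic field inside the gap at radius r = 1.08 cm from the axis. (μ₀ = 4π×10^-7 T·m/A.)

9.74×10^-10 T

Between the plates the displacement current equals the wire current: I_d = 1.10 mA = 1.10×10^-3 A.
For r < R the Ampère–Maxwell law gives B(2πr) = μ₀ I_d (r²/R²), so B = μ₀ I_d r/(2πR²) = (4π×10^-7)(1.10×10^-3)(0.0108)/(2π·0.0494²) = 9.74×10^-10 T.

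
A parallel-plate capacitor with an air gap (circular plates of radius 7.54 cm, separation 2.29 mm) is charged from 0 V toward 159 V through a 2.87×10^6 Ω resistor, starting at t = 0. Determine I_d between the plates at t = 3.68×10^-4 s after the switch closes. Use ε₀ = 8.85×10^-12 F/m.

8.64×10^-6 A

With C = ε₀A/d = (8.85×10^-12)(0.01786)/(2.29×10^-3) = 6.902×10^-11 F, the time constant is τ = RC = 1.981×10^-4 s, so t/τ = 1.858 and e^(−t/τ) = 0.1560.
I_d = I_cond = (V₀/R) e^(−t/τ) = (5.540×10^-5)(0.1560) = 8.64×10^-6 A.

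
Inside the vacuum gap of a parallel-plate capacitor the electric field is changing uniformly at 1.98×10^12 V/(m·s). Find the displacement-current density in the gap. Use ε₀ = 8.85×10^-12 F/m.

J_d = ε₀ dE/dt = (8.85×10^-12)(1.98×10^12) = 17.5 A/m².

17.5 A/m²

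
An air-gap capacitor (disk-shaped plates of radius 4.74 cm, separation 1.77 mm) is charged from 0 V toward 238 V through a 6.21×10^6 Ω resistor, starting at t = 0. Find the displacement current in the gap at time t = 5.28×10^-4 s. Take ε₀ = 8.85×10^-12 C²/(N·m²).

3.45×10^-6 A

C = ε₀A/d = (8.85×10^-12)(7.058×10^-3)/(1.77×10^-3) = 3.529×10^-11 F, so τ = RC = 2.192×10^-4 s.
The conduction current is I(t) = (V₀/R) e^(−t/τ), and the displacement current between the plates equals it.
t/τ = 2.409; I_d = (238/6.21×10^6) · e^(−2.409) = (3.833×10^-5)(0.08991) = 3.45×10^-6 A.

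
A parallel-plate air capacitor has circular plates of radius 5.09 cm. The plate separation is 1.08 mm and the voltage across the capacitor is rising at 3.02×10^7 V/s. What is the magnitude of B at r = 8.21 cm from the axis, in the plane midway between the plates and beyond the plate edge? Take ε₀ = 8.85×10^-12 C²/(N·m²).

dE/dt = (dV/dt)/d = 2.796×10^10 V/(m·s); I_d = ε₀(πR²)(dE/dt) = (8.85×10^-12)(8.139×10^-3)(2.796×10^10) = 2.014×10^-3 A.
For r ≥ R the full I_d is enclosed: B = μ₀ I_d/(2πr) = (4π×10^-7)(2.014×10^-3)/(2π·0.0821) = 4.91×10^-9 T.

4.91×10^-9 T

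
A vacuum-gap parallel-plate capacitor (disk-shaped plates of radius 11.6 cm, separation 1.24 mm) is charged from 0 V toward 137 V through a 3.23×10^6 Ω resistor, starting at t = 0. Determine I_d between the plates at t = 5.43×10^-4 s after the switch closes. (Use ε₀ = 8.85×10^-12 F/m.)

With C = ε₀A/d = (8.85×10^-12)(0.04227)/(1.24×10^-3) = 3.017×10^-10 F, the time constant is τ = RC = 9.745×10^-4 s, so t/τ = 0.5572 and e^(−t/τ) = 0.5728.
I_d = I_cond = (V₀/R) e^(−t/τ) = (4.241×10^-5)(0.5728) = 2.43×10^-5 A.

2.43×10^-5 A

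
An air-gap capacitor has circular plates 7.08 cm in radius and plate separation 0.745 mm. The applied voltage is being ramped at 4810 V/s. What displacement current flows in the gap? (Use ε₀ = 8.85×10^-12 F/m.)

C = ε₀A/d = (8.85×10^-12)(0.01575)/(7.45×10^-4) = 1.871×10^-10 F.
I_d = C dV/dt = (1.871×10^-10)(4810) = 9.00×10^-7 A.

9.00×10^-7 A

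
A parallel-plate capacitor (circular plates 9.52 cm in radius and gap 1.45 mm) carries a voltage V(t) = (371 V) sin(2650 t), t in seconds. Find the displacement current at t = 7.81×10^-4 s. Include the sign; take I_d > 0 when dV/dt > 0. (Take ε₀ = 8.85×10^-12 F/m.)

C = ε₀A/d = (8.85×10^-12)(0.02847)/(1.45×10^-3) = 1.738×10^-10 F. dV/dt = V₀ω·cos(ωt); at ωt = 2.06965 rad this factor is -0.4784.
I_d = C dV/dt = (1.738×10^-10)(371)(2650)(-0.4784) = -8.17×10^-5 A.

-8.17×10^-5 A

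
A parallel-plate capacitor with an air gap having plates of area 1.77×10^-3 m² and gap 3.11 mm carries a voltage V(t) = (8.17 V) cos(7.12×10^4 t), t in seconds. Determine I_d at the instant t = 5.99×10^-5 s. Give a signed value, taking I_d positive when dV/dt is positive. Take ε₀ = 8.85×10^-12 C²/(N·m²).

2.64×10^-6 A

C = ε₀A/d = (8.85×10^-12)(1.77×10^-3)/(3.11×10^-3) = 5.037×10^-12 F. dV/dt = V₀ω·−sin(ωt); at ωt = 4.26488 rad this factor is 0.9015.
I_d = C dV/dt = (5.037×10^-12)(8.17)(7.12×10^4)(0.9015) = 2.64×10^-6 A.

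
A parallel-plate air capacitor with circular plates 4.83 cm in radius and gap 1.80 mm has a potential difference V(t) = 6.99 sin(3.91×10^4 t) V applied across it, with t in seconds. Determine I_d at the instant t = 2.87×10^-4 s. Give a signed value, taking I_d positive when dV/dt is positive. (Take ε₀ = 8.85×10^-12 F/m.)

dV/dt = (6.99)(3.91×10^4)·cos(11.2217) = 6.128×10^4 V/s.
I_d = C dV/dt with C = ε₀A/d = (8.85×10^-12)(7.329×10^-3)/(1.80×10^-3) = 3.603×10^-11 F, so I_d = (3.603×10^-11)(6.128×10^4) = 2.21×10^-6 A.

2.21×10^-6 A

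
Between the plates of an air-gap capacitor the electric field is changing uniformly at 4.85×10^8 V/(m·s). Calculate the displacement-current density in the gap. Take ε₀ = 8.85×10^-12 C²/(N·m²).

J_d = ε₀ dE/dt = (8.85×10^-12)(4.85×10^8) = 4.29×10^-3 A/m².

4.29×10^-3 A/m²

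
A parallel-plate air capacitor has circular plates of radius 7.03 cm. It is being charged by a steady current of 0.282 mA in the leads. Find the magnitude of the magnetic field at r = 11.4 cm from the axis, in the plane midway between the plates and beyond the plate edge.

Between the plates the displacement current equals the wire current: I_d = 0.282 mA = 2.82×10^-4 A.
Outside the plates the loop encloses all of I_d, so B·2πr = μ₀ I_d and B = 4.95×10^-10 T.

4.95×10^-10 T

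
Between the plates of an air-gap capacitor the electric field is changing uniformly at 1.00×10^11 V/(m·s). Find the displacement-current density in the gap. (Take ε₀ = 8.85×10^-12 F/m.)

J_d = ε₀ ∂E/∂t, so J_d = 0.885 A/m².

0.885 A/m²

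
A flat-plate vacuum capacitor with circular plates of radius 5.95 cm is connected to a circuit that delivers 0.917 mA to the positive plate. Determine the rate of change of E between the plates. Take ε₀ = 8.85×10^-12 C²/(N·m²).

By continuity, I_d in the gap equals the 0.917 mA flowing in the wire.
Inverting I_d = ε₀ A dE/dt gives dE/dt = 9.17×10^-4 / (8.85×10^-12 · 0.01112) = 9.32×10^9 V/(m·s).

9.32×10^9 V/(m·s)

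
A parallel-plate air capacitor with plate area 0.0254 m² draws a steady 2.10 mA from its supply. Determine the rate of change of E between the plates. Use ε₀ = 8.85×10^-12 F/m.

9.34×10^9 V/(m·s)

By continuity, I_d in the gap equals the 2.10 mA flowing in the wire.
Inverting I_d = ε₀ A dE/dt gives dE/dt = 2.10×10^-3 / (8.85×10^-12 · 0.0254) = 9.34×10^9 V/(m·s).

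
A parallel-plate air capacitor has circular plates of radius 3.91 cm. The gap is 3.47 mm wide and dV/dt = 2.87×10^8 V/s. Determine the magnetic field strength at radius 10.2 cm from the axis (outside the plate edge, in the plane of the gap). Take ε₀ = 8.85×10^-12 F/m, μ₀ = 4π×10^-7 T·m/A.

With E = V/d, dE/dt = 8.271×10^10 V/(m·s) and πR² = 4.803×10^-3 m², giving I_d = ε₀ πR² dE/dt = 3.516×10^-3 A.
For r ≥ R the full I_d is enclosed: B = μ₀ I_d/(2πr) = (4π×10^-7)(3.516×10^-3)/(2π·0.102) = 6.89×10^-9 T.

6.89×10^-9 T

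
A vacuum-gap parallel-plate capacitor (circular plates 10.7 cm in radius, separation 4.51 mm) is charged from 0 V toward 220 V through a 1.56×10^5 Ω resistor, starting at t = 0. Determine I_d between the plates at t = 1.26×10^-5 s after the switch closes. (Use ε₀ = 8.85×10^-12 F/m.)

C = ε₀A/d = (8.85×10^-12)(0.03597)/(4.51×10^-3) = 7.058×10^-11 F and τ = RC = 1.101×10^-5 s. I_d in the gap equals the RC charging current.
I_d(t) = (V₀/R) e^(−t/τ) = 1.410×10^-3 · e^(−1.144) = 4.49×10^-4 A.

4.49×10^-4 A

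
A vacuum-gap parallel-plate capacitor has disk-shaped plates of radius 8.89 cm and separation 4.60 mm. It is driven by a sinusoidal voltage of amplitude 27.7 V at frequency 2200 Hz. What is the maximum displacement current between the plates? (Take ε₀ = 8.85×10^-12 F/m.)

The displacement current equals the conduction current C dV/dt, which peaks at C V₀ ω.
With C = ε₀A/d = (8.85×10^-12)(0.02483)/(4.60×10^-3) = 4.777×10^-11 F and ω = 2πf = 1.382×10^4 rad/s, I_d,max = (4.777×10^-11)(27.7)(1.382×10^4) = 1.83×10^-5 A.

1.83×10^-5 A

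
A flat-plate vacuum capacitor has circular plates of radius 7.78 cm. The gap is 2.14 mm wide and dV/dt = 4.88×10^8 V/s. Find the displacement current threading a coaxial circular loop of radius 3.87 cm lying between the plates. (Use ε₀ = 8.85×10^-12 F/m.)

I_d = C dV/dt with C = ε₀πR²/d = 7.866×10^-11 F, so I_d = (7.866×10^-11)(4.88×10^8) = 0.03839 A.
Through an area πr² the displacement current is I_d·(πr²/πR²) = I_d (r/R)² = 9.50×10^-3 A.

9.50×10^-3 A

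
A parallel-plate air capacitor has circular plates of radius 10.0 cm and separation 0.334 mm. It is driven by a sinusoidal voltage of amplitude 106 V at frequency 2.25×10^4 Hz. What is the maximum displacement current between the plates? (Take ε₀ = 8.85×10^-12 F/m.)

0.0125 A

The displacement current equals the conduction current C dV/dt, which peaks at C V₀ ω.
With C = ε₀A/d = (8.85×10^-12)(0.03142)/(3.34×10^-4) = 8.325×10^-10 F and ω = 2πf = 1.414×10^5 rad/s, I_d,max = (8.325×10^-10)(106)(1.414×10^5) = 0.0125 A.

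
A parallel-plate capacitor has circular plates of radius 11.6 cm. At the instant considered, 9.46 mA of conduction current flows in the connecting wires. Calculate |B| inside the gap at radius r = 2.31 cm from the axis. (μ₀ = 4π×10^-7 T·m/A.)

No conduction current crosses the gap, so I_d there equals the 9.46×10^-3 A in the leads.
For r < R the Ampère–Maxwell law gives B(2πr) = μ₀ I_d (r²/R²), so B = μ₀ I_d r/(2πR²) = (4π×10^-7)(9.46×10^-3)(0.0231)/(2π·0.116²) = 3.25×10^-9 T.

3.25×10^-9 T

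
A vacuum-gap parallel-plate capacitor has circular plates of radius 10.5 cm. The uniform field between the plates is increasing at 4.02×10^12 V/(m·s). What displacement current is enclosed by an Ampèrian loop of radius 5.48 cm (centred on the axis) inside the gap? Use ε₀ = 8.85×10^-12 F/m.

Through the whole plate area (πR² = 0.03464 m²), I_d = ε₀ πR² dE/dt = 1.232 A.
Through an area πr² the displacement current is I_d·(πr²/πR²) = I_d (r/R)² = 0.336 A.

0.336 A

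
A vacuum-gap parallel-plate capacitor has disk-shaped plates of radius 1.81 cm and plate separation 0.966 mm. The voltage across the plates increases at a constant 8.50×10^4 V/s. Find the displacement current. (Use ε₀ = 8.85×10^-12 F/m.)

8.01×10^-7 A

The displacement current equals the charging current C dV/dt. With C = ε₀A/d = (8.85×10^-12)(1.029×10^-3)/(9.66×10^-4) = 9.427×10^-12 F, I_d = (9.427×10^-12)(8.50×10^4) = 8.01×10^-7 A.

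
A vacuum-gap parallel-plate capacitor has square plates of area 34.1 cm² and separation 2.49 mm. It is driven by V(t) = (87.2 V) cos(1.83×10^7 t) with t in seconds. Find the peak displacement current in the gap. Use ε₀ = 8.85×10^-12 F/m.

0.0193 A

(dE/dt)_max = V₀ω/d = 6.409×10^11 V/(m·s); ω = 1.83×10^7 rad/s.
I_d,max = ε₀ A (dE/dt)_max = (8.85×10^-12)(3.41×10^-3)(6.409×10^11) = 0.0193 A.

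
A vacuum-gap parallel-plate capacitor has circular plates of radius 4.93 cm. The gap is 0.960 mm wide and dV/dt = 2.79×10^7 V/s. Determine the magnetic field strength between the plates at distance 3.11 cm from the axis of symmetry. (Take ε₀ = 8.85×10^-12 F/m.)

With E = V/d, dE/dt = 2.906×10^10 V/(m·s) and πR² = 7.636×10^-3 m², giving I_d = ε₀ πR² dE/dt = 1.964×10^-3 A.
∮B·dl = μ₀ I_d,enc with I_d,enc = I_d r²/R² = 7.816×10^-4 A; so B = μ₀ I_d,enc/(2πr) = 5.03×10^-9 T.

5.03×10^-9 T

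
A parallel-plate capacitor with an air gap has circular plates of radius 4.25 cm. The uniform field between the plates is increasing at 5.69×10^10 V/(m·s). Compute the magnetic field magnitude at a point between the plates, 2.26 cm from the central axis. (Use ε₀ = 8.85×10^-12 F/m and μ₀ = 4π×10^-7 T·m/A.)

Through the whole plate area (πR² = 5.675×10^-3 m²), I_d = ε₀ πR² dE/dt = 2.858×10^-3 A.
∮B·dl = μ₀ I_d,enc with I_d,enc = I_d r²/R² = 8.082×10^-4 A; so B = μ₀ I_d,enc/(2πr) = 7.15×10^-9 T.

7.15×10^-9 T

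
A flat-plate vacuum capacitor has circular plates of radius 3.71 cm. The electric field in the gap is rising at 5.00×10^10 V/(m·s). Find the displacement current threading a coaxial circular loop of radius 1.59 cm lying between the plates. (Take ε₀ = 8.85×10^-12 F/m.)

I_d = ε₀ dΦ_E/dt = ε₀ πR² (dE/dt) = (8.85×10^-12)(4.324×10^-3)(5.00×10^10) = 1.913×10^-3 A through the full plate area.
Through an area πr² the displacement current is I_d·(πr²/πR²) = I_d (r/R)² = 3.51×10^-4 A.

3.51×10^-4 A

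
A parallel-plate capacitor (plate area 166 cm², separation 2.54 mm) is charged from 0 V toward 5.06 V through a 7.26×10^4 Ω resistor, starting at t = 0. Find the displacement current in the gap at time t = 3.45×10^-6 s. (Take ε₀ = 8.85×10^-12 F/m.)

3.06×10^-5 A

With C = ε₀A/d = (8.85×10^-12)(0.0166)/(2.54×10^-3) = 5.784×10^-11 F, the time constant is τ = RC = 4.199×10^-6 s, so t/τ = 0.8216 and e^(−t/τ) = 0.4397.
I_d = I_cond = (V₀/R) e^(−t/τ) = (6.970×10^-5)(0.4397) = 3.06×10^-5 A.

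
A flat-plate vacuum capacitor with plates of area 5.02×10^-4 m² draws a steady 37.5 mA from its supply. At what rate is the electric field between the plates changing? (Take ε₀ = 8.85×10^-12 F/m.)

The displacement current between the plates equals the conduction current, I_d = 37.5 mA.
Then dE/dt = I_d/(ε₀A) = 8.44×10^12 V/(m·s).

8.44×10^12 V/(m·s)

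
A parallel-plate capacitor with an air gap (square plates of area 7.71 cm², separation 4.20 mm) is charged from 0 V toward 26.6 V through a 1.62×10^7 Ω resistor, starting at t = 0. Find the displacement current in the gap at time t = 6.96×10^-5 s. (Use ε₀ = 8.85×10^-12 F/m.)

C = ε₀A/d = (8.85×10^-12)(7.71×10^-4)/(4.20×10^-3) = 1.625×10^-12 F, so τ = RC = 2.632×10^-5 s.
The conduction current is I(t) = (V₀/R) e^(−t/τ), and the displacement current between the plates equals it.
t/τ = 2.644; I_d = (26.6/1.62×10^7) · e^(−2.644) = (1.642×10^-6)(0.07108) = 1.17×10^-7 A.

1.17×10^-7 A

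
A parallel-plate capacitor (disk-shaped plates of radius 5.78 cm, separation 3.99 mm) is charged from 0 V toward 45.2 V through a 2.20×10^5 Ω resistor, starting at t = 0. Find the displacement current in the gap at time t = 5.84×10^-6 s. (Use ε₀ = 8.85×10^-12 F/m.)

C = ε₀A/d = (8.85×10^-12)(0.01050)/(3.99×10^-3) = 2.329×10^-11 F and τ = RC = 5.124×10^-6 s. I_d in the gap equals the RC charging current.
I_d(t) = (V₀/R) e^(−t/τ) = 2.055×10^-4 · e^(−1.140) = 6.57×10^-5 A.

6.57×10^-5 A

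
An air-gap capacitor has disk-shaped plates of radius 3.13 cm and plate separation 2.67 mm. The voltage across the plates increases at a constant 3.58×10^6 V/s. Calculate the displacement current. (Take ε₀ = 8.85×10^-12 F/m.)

3.65×10^-5 A

The displacement current equals the charging current C dV/dt. With C = ε₀A/d = (8.85×10^-12)(3.078×10^-3)/(2.67×10^-3) = 1.020×10^-11 F, I_d = (1.020×10^-11)(3.58×10^6) = 3.65×10^-5 A.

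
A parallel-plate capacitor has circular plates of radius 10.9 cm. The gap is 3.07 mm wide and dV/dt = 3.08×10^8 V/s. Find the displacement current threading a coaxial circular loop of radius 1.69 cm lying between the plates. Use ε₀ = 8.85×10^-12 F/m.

With E = V/d, dE/dt = 1.003×10^11 V/(m·s) and πR² = 0.03733 m², giving I_d = ε₀ πR² dE/dt = 0.03314 A.
Through an area πr² the displacement current is I_d·(πr²/πR²) = I_d (r/R)² = 7.97×10^-4 A.

7.97×10^-4 A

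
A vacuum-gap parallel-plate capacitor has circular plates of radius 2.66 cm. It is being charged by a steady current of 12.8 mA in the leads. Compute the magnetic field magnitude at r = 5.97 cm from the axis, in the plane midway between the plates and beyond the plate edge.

4.29×10^-8 T

No conduction current crosses the gap, so I_d there equals the 0.0128 A in the leads.
For r ≥ R the full I_d is enclosed: B = μ₀ I_d/(2πr) = (4π×10^-7)(0.0128)/(2π·0.0597) = 4.29×10^-8 T.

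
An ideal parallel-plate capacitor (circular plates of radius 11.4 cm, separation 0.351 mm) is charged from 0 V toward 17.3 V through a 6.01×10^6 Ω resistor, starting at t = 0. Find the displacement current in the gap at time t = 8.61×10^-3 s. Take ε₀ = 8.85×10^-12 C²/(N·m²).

C = ε₀A/d = (8.85×10^-12)(0.04083)/(3.51×10^-4) = 1.029×10^-9 F and τ = RC = 6.184×10^-3 s. I_d in the gap equals the RC charging current.
I_d(t) = (V₀/R) e^(−t/τ) = 2.879×10^-6 · e^(−1.392) = 7.16×10^-7 A.

7.16×10^-7 A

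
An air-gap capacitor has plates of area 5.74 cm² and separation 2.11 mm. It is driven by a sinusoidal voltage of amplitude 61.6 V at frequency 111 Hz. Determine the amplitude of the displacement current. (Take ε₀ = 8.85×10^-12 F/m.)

1.03×10^-7 A

(dE/dt)_max = V₀ω/d = 2.036×10^7 V/(m·s); ω = 2πf = 697.4 rad/s.
I_d,max = ε₀ A (dE/dt)_max = (8.85×10^-12)(5.74×10^-4)(2.036×10^7) = 1.03×10^-7 A.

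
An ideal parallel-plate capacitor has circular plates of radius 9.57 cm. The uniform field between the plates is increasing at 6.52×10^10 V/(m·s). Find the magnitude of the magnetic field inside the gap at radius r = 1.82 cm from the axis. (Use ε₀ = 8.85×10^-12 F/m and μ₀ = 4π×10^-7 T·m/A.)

Through the whole plate area (πR² = 0.02877 m²), I_d = ε₀ πR² dE/dt = 0.01660 A.
∮B·dl = μ₀ I_d,enc with I_d,enc = I_d r²/R² = 6.004×10^-4 A; so B = μ₀ I_d,enc/(2πr) = 6.60×10^-9 T.

6.60×10^-9 T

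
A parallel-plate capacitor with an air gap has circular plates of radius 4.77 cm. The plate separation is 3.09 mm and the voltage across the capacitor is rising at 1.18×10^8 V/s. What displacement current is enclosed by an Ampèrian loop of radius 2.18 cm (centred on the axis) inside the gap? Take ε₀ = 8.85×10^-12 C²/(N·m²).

5.05×10^-4 A

With E = V/d, dE/dt = 3.819×10^10 V/(m·s) and πR² = 7.148×10^-3 m², giving I_d = ε₀ πR² dE/dt = 2.416×10^-3 A.
Through an area πr² the displacement current is I_d·(πr²/πR²) = I_d (r/R)² = 5.05×10^-4 A.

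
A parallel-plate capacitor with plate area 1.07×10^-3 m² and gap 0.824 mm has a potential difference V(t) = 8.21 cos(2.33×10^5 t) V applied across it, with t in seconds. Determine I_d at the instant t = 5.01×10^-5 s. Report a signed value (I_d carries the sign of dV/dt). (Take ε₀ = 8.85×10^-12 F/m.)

1.71×10^-5 A

C = ε₀A/d = (8.85×10^-12)(1.07×10^-3)/(8.24×10^-4) = 1.149×10^-11 F. dV/dt = V₀ω·−sin(ωt); at ωt = 11.6733 rad this factor is 0.7790.
I_d = C dV/dt = (1.149×10^-11)(8.21)(2.33×10^5)(0.7790) = 1.71×10^-5 A.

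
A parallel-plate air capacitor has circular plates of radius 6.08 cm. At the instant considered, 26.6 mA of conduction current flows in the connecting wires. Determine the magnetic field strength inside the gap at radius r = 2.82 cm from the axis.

Between the plates the displacement current equals the wire current: I_d = 26.6 mA = 0.0266 A.
An Ampèrian loop of radius r encloses a fraction (r/R)² of I_d. Then B·2πr = μ₀ I_d (r/R)², giving B = μ₀ I_d r/(2πR²) = 4.06×10^-8 T.

4.06×10^-8 T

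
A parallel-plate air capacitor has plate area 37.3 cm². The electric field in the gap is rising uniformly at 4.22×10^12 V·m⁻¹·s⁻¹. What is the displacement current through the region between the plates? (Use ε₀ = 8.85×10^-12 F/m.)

0.139 A

With a uniform field, Φ_E = EA, so I_d = ε₀ A dE/dt = 0.139 A.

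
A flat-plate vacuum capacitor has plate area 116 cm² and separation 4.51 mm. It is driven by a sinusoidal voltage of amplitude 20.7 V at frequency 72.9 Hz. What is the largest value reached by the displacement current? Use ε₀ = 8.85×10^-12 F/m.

The displacement current equals the conduction current C dV/dt, which peaks at C V₀ ω.
With C = ε₀A/d = (8.85×10^-12)(0.0116)/(4.51×10^-3) = 2.276×10^-11 F and ω = 2πf = 458.0 rad/s, I_d,max = (2.276×10^-11)(20.7)(458.0) = 2.16×10^-7 A.

2.16×10^-7 A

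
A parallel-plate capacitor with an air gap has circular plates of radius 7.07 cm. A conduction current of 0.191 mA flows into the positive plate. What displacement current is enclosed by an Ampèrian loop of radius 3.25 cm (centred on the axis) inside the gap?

By continuity the displacement current in the gap matches the conduction current: I_d = 1.91×10^-4 A.
Through an area πr² the displacement current is I_d·(πr²/πR²) = I_d (r/R)² = 4.04×10^-5 A.

4.04×10^-5 A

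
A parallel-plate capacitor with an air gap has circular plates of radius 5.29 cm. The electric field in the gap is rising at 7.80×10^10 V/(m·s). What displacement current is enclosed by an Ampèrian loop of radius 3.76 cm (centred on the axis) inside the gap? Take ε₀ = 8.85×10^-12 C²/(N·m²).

Total displacement current: I_d = ε₀(πR²)(dE/dt) = (8.85×10^-12)(8.791×10^-3)(7.80×10^10) = 6.068×10^-3 A.
Through an area πr² the displacement current is I_d·(πr²/πR²) = I_d (r/R)² = 3.07×10^-3 A.

3.07×10^-3 A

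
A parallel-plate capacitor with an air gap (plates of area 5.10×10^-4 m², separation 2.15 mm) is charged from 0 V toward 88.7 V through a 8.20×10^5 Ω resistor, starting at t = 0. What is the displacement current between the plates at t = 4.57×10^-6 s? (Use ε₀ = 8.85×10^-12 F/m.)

C = ε₀A/d = (8.85×10^-12)(5.10×10^-4)/(2.15×10^-3) = 2.099×10^-12 F, so τ = RC = 1.721×10^-6 s.
The conduction current is I(t) = (V₀/R) e^(−t/τ), and the displacement current between the plates equals it.
t/τ = 2.655; I_d = (88.7/8.20×10^5) · e^(−2.655) = (1.082×10^-4)(0.07030) = 7.61×10^-6 A.

7.61×10^-6 A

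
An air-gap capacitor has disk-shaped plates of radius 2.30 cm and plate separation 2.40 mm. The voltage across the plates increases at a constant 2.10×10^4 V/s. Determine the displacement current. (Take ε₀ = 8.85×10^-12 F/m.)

1.29×10^-7 A

E = V/d so dE/dt = (dV/dt)/d = 8.750×10^6 V/(m·s), and I_d = ε₀ A dE/dt = (8.85×10^-12)(1.662×10^-3)(8.750×10^6) = 1.29×10^-7 A.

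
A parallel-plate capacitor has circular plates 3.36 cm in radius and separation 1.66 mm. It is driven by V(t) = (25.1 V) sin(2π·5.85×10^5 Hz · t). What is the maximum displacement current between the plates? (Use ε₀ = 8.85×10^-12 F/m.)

1.74×10^-3 A

C = ε₀A/d = (8.85×10^-12)(3.547×10^-3)/(1.66×10^-3) = 1.891×10^-11 F; ω = 2πf = 3.676×10^6 rad/s.
I_d = C dV/dt, so |I_d|_max = C V₀ ω = (1.891×10^-11)(25.1)(3.676×10^6) = 1.74×10^-3 A.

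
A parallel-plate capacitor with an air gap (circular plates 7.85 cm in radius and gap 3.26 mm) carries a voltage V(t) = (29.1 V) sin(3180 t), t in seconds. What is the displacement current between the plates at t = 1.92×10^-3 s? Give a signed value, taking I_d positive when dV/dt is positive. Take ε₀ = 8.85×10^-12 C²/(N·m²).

C = ε₀A/d = (8.85×10^-12)(0.01936)/(3.26×10^-3) = 5.256×10^-11 F. dV/dt = V₀ω·cos(ωt); at ωt = 6.1056 rad this factor is 0.9843.
I_d = C dV/dt = (5.256×10^-11)(29.1)(3180)(0.9843) = 4.79×10^-6 A.

4.79×10^-6 A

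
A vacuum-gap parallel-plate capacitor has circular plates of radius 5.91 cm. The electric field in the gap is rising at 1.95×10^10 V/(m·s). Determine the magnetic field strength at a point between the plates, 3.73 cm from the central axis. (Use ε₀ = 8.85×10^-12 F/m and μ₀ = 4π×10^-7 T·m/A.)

4.04×10^-9 T

Total displacement current: I_d = ε₀(πR²)(dE/dt) = (8.85×10^-12)(0.01097)(1.95×10^10) = 1.893×10^-3 A.
For r < R the Ampère–Maxwell law gives B(2πr) = μ₀ I_d (r²/R²), so B = μ₀ I_d r/(2πR²) = (4π×10^-7)(1.893×10^-3)(0.0373)/(2π·0.0591²) = 4.04×10^-9 T.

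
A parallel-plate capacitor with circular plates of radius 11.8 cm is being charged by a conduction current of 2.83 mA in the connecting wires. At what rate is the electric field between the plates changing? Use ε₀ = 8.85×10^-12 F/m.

7.31×10^9 V/(m·s)

The displacement current between the plates equals the conduction current, I_d = 2.83 mA.
Inverting I_d = ε₀ A dE/dt gives dE/dt = 2.83×10^-3 / (8.85×10^-12 · 0.04374) = 7.31×10^9 V/(m·s).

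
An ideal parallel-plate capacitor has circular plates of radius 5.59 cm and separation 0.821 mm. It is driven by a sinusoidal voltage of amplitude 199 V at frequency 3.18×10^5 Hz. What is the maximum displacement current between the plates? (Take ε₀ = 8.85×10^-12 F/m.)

0.0421 A

C = ε₀A/d = (8.85×10^-12)(9.817×10^-3)/(8.21×10^-4) = 1.058×10^-10 F; ω = 2πf = 1.998×10^6 rad/s.
I_d = C dV/dt, so |I_d|_max = C V₀ ω = (1.058×10^-10)(199)(1.998×10^6) = 0.0421 A.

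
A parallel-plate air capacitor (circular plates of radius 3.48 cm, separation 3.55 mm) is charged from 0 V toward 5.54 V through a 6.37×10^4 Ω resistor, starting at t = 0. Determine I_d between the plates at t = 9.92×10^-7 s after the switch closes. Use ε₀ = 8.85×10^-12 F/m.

C = ε₀A/d = (8.85×10^-12)(3.805×10^-3)/(3.55×10^-3) = 9.486×10^-12 F, so τ = RC = 6.043×10^-7 s.
The conduction current is I(t) = (V₀/R) e^(−t/τ), and the displacement current between the plates equals it.
t/τ = 1.642; I_d = (5.54/6.37×10^4) · e^(−1.642) = (8.697×10^-5)(0.1936) = 1.68×10^-5 A.

1.68×10^-5 A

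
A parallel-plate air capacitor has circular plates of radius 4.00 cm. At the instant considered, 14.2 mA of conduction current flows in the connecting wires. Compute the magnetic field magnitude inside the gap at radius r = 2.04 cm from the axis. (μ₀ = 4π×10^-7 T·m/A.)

Between the plates the displacement current equals the wire current: I_d = 14.2 mA = 0.0142 A.
For r < R the Ampère–Maxwell law gives B(2πr) = μ₀ I_d (r²/R²), so B = μ₀ I_d r/(2πR²) = (4π×10^-7)(0.0142)(0.0204)/(2π·0.0400²) = 3.62×10^-8 T.

3.62×10^-8 T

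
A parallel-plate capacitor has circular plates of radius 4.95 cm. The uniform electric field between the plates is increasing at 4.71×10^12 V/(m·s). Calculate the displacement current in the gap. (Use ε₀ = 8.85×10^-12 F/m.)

0.321 A

With a uniform field, Φ_E = EA, so I_d = ε₀ A dE/dt = 0.321 A.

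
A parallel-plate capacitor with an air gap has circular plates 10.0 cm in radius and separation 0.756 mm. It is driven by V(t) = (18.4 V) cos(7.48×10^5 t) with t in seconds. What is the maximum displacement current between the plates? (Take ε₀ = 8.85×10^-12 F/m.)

(dE/dt)_max = V₀ω/d = 1.821×10^10 V/(m·s); ω = 7.48×10^5 rad/s.
I_d,max = ε₀ A (dE/dt)_max = (8.85×10^-12)(0.03142)(1.821×10^10) = 5.06×10^-3 A.

5.06×10^-3 A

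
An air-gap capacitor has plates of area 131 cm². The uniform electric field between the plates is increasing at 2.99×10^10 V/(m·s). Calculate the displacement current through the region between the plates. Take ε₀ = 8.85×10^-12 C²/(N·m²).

3.47×10^-3 A

I_d = ε₀ A (dE/dt) = (8.85×10^-12)(0.0131 m²)(2.99×10^10) = 3.47×10^-3 A.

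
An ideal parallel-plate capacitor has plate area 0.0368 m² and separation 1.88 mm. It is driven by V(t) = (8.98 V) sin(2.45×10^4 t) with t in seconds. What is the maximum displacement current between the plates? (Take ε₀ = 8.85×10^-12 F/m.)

3.81×10^-5 A

The displacement current equals the conduction current C dV/dt, which peaks at C V₀ ω.
With C = ε₀A/d = (8.85×10^-12)(0.0368)/(1.88×10^-3) = 1.732×10^-10 F and ω = 2.45×10^4 rad/s, I_d,max = (1.732×10^-10)(8.98)(2.45×10^4) = 3.81×10^-5 A.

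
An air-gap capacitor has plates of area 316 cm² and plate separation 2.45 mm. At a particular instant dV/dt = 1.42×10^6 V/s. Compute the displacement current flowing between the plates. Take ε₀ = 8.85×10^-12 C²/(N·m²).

The displacement current equals the charging current C dV/dt. With C = ε₀A/d = (8.85×10^-12)(0.0316)/(2.45×10^-3) = 1.141×10^-10 F, I_d = (1.141×10^-10)(1.42×10^6) = 1.62×10^-4 A.

1.62×10^-4 A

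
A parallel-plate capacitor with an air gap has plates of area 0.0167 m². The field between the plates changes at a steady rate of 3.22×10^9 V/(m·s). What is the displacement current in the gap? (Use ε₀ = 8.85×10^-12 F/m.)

4.76×10^-4 A

With a uniform field, Φ_E = EA, so I_d = ε₀ A dE/dt = 4.76×10^-4 A.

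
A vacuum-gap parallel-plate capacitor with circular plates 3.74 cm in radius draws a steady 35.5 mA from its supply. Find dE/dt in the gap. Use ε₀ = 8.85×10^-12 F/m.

By continuity, I_d in the gap equals the 35.5 mA flowing in the wire.
Then dE/dt = I_d/(ε₀A) = 9.13×10^11 V/(m·s).

9.13×10^11 V/(m·s)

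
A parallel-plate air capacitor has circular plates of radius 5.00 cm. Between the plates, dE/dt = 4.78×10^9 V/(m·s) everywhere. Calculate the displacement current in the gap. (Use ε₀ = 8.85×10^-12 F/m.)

3.32×10^-4 A

With a uniform field, Φ_E = EA, so I_d = ε₀ A dE/dt = 3.32×10^-4 A.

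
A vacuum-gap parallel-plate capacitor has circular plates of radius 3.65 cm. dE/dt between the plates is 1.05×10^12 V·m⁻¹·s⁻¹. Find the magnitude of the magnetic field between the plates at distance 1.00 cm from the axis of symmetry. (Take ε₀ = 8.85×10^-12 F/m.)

5.84×10^-8 T

I_d = ε₀ dΦ_E/dt = ε₀ πR² (dE/dt) = (8.85×10^-12)(4.185×10^-3)(1.05×10^12) = 0.03889 A through the full plate area.
An Ampèrian loop of radius r encloses a fraction (r/R)² of I_d. Then B·2πr = μ₀ I_d (r/R)², giving B = μ₀ I_d r/(2πR²) = 5.84×10^-8 T.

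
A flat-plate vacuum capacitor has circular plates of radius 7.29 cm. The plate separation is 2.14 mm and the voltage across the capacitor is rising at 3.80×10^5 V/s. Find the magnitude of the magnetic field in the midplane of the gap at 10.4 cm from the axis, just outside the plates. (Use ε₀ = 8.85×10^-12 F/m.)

With E = V/d, dE/dt = 1.776×10^8 V/(m·s) and πR² = 0.01670 m², giving I_d = ε₀ πR² dE/dt = 2.625×10^-5 A.
Outside the plates the loop encloses all of I_d, so B·2πr = μ₀ I_d and B = 5.05×10^-11 T.

5.05×10^-11 T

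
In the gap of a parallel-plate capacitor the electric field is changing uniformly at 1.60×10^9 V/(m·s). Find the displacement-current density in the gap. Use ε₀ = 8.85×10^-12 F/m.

J_d = ε₀ dE/dt = (8.85×10^-12)(1.60×10^9) = 0.0142 A/m².

0.0142 A/m²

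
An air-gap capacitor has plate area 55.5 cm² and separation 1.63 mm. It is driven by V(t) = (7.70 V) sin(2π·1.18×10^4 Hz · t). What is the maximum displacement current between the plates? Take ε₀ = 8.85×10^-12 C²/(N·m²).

1.72×10^-5 A

The displacement current equals the conduction current C dV/dt, which peaks at C V₀ ω.
With C = ε₀A/d = (8.85×10^-12)(5.55×10^-3)/(1.63×10^-3) = 3.013×10^-11 F and ω = 2πf = 7.414×10^4 rad/s, I_d,max = (3.013×10^-11)(7.70)(7.414×10^4) = 1.72×10^-5 A.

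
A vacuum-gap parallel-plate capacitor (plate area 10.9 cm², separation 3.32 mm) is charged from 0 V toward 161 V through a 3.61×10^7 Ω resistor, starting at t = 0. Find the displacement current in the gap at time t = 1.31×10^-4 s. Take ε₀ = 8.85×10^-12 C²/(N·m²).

1.28×10^-6 A

With C = ε₀A/d = (8.85×10^-12)(1.09×10^-3)/(3.32×10^-3) = 2.906×10^-12 F, the time constant is τ = RC = 1.049×10^-4 s, so t/τ = 1.249 and e^(−t/τ) = 0.2868.
I_d = I_cond = (V₀/R) e^(−t/τ) = (4.460×10^-6)(0.2868) = 1.28×10^-6 A.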